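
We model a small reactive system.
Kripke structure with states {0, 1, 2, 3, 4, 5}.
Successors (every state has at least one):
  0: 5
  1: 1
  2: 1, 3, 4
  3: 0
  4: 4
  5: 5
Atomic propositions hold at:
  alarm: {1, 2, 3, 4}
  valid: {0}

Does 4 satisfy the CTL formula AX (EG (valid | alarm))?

Sat(valid | alarm) = {0, 1, 2, 3, 4}
EG (valid | alarm): greatest fixpoint, start Z0 = {0, 1, 2, 3, 4}, keep only states in Sat with some successor in Z. Z1 = {1, 2, 3, 4}; Z2 = {1, 2, 4}; fixed.
Sat(EG (valid | alarm)) = {1, 2, 4}
Sat(AX (EG (valid | alarm))) = {s : every successor in {1, 2, 4}} = {1, 4}
4 ∈ Sat(AX (EG (valid | alarm))) = {1, 4}, so the formula holds at 4.

Yes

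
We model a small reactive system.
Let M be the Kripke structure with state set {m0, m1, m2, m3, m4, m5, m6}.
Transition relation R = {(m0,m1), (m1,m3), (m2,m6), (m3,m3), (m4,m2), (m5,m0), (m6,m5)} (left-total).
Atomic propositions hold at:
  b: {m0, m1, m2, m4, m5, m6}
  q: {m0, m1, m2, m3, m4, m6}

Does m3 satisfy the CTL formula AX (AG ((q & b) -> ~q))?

Sat(q & b) = {m0, m1, m2, m4, m6}
Sat(~q) = {m5}
Sat((q & b) -> ~q) = {m3, m5}
AG ((q & b) -> ~q): greatest fixpoint, start Z0 = {m3, m5}, keep only states in Sat with every successor in Z. Z1 = {m3}; fixed.
Sat(AG ((q & b) -> ~q)) = {m3}
Sat(AX (AG ((q & b) -> ~q))) = {s : every successor in {m3}} = {m1, m3}
m3 ∈ Sat(AX (AG ((q & b) -> ~q))) = {m1, m3}, so the formula holds at m3.

Yes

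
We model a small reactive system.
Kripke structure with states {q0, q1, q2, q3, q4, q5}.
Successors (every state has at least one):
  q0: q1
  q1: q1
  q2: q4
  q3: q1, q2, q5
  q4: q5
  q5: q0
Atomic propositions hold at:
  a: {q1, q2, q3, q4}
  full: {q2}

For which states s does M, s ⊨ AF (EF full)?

EF full: least fixpoint, start Z0 = {q2}, add states with some successor in Z. Z1 = {q2, q3}; fixed.
Sat(EF full) = {q2, q3}
AF (EF full): least fixpoint, start Z0 = {q2, q3}, add states with every successor in Z. Already a fixed point.
Sat(AF (EF full)) = {q2, q3}

{q2, q3}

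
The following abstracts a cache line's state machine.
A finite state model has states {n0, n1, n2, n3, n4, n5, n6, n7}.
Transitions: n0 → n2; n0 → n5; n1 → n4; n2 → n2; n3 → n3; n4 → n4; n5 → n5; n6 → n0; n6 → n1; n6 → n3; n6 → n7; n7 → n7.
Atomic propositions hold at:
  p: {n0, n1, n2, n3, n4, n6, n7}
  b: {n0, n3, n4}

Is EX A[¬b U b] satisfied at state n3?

Sat(¬b) = {n1, n2, n5, n6, n7}
A[¬b U b]: least fixpoint, start Z0 = Sat(b) = {n0, n3, n4}, add states in Sat(¬b) with every successor in Z. Z1 = {n0, n1, n3, n4}; fixed.
Sat(A[¬b U b]) = {n0, n1, n3, n4}
Sat(EX A[¬b U b]) = {s : some successor in {n0, n1, n3, n4}} = {n1, n3, n4, n6}
n3 ∈ Sat(EX A[¬b U b]) = {n1, n3, n4, n6}, so the formula holds at n3.

Yes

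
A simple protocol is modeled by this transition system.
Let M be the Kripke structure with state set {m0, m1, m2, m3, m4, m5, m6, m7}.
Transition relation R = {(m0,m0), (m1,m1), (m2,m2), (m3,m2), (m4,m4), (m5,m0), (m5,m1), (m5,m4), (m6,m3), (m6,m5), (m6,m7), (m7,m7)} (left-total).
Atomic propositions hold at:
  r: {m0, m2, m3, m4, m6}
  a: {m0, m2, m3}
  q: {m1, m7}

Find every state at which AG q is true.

AG q: greatest fixpoint, start Z0 = {m1, m7}, keep only states in Sat with every successor in Z. Already a fixed point.
Sat(AG q) = {m1, m7}

{m1, m7}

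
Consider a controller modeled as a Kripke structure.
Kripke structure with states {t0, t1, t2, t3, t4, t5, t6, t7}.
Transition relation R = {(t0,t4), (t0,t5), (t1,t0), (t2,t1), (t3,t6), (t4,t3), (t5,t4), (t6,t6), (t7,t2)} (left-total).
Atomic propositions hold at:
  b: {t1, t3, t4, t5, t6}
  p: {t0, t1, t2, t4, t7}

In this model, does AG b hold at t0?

AG b: greatest fixpoint, start Z0 = {t1, t3, t4, t5, t6}, keep only states in Sat with every successor in Z. Z1 = {t3, t4, t5, t6}; fixed.
Sat(AG b) = {t3, t4, t5, t6}
t0 ∉ Sat(AG b) = {t3, t4, t5, t6}, so the formula does not hold at t0.

No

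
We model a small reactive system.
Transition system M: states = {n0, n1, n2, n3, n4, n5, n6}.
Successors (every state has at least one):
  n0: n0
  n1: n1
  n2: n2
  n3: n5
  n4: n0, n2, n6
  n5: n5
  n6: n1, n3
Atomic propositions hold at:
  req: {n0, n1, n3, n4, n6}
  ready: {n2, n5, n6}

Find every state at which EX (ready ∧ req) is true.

{n4}

Sat(ready ∧ req) = {n6}
Sat(EX (ready ∧ req)) = {s : some successor in {n6}} = {n4}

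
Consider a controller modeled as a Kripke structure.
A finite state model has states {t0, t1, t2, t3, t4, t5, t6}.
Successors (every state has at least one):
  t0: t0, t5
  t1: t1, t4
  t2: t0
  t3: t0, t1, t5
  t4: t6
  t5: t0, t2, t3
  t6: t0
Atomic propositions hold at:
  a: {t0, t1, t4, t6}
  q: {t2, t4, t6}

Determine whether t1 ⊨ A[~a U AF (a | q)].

Yes

Sat(~a) = {t2, t3, t5}
Sat(a | q) = {t0, t1, t2, t4, t6}
AF (a | q): least fixpoint, start Z0 = {t0, t1, t2, t4, t6}, add states with every successor in Z. Already a fixed point.
Sat(AF (a | q)) = {t0, t1, t2, t4, t6}
A[~a U AF (a | q)]: least fixpoint, start Z0 = Sat(AF (a | q)) = {t0, t1, t2, t4, t6}, add states in Sat(~a) with every successor in Z. Already a fixed point.
Sat(A[~a U AF (a | q)]) = {t0, t1, t2, t4, t6}
t1 ∈ Sat(A[~a U AF (a | q)]) = {t0, t1, t2, t4, t6}, so the formula holds at t1.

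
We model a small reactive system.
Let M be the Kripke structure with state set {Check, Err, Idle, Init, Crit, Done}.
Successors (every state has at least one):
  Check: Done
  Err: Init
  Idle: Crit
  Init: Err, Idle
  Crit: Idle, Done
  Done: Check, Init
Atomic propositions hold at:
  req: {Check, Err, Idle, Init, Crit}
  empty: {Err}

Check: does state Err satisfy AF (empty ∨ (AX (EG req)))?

EG req: greatest fixpoint, start Z0 = {Check, Err, Idle, Init, Crit}, keep only states in Sat with some successor in Z. Z1 = {Err, Idle, Init, Crit}; fixed.
Sat(EG req) = {Err, Idle, Init, Crit}
Sat(AX (EG req)) = {s : every successor in {Err, Idle, Init, Crit}} = {Err, Idle, Init}
Sat(empty ∨ (AX (EG req))) = {Err, Idle, Init}
AF (empty ∨ (AX (EG req))): least fixpoint, start Z0 = {Err, Idle, Init}, add states with every successor in Z. Already a fixed point.
Sat(AF (empty ∨ (AX (EG req)))) = {Err, Idle, Init}
Err ∈ Sat(AF (empty ∨ (AX (EG req)))) = {Err, Idle, Init}, so the formula holds at Err.

Yes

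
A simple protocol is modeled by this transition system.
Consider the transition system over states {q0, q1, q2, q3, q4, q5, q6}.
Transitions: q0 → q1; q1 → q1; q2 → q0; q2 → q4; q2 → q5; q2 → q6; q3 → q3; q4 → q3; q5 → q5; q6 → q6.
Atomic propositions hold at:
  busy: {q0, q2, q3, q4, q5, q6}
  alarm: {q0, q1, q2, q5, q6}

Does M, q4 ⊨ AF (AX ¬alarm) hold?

Sat(¬alarm) = {q3, q4}
Sat(AX ¬alarm) = {s : every successor in {q3, q4}} = {q3, q4}
AF (AX ¬alarm): least fixpoint, start Z0 = {q3, q4}, add states with every successor in Z. Already a fixed point.
Sat(AF (AX ¬alarm)) = {q3, q4}
q4 ∈ Sat(AF (AX ¬alarm)) = {q3, q4}, so the formula holds at q4.

Yes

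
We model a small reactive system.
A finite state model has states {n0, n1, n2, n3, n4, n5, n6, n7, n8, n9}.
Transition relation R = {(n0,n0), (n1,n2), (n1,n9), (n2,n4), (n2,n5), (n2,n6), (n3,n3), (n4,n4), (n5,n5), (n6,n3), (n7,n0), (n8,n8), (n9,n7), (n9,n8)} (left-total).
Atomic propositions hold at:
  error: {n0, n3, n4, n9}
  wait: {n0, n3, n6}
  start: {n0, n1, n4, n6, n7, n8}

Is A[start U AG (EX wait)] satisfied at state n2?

Sat(EX wait) = {s : some successor in {n0, n3, n6}} = {n0, n2, n3, n6, n7}
AG (EX wait): greatest fixpoint, start Z0 = {n0, n2, n3, n6, n7}, keep only states in Sat with every successor in Z. Z1 = {n0, n3, n6, n7}; fixed.
Sat(AG (EX wait)) = {n0, n3, n6, n7}
A[start U AG (EX wait)]: least fixpoint, start Z0 = Sat(AG (EX wait)) = {n0, n3, n6, n7}, add states in Sat(start) with every successor in Z. Already a fixed point.
Sat(A[start U AG (EX wait)]) = {n0, n3, n6, n7}
n2 ∉ Sat(A[start U AG (EX wait)]) = {n0, n3, n6, n7}, so the formula does not hold at n2.

No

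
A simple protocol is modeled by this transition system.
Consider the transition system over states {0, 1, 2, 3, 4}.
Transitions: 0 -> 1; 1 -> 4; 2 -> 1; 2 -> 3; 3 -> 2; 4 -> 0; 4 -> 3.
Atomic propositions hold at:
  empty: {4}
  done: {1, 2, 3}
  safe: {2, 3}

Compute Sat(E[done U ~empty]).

Sat(~empty) = {0, 1, 2, 3}
E[done U ~empty]: least fixpoint, start Z0 = Sat(~empty) = {0, 1, 2, 3}, add states in Sat(done) with some successor in Z. Already a fixed point.
Sat(E[done U ~empty]) = {0, 1, 2, 3}

{0, 1, 2, 3}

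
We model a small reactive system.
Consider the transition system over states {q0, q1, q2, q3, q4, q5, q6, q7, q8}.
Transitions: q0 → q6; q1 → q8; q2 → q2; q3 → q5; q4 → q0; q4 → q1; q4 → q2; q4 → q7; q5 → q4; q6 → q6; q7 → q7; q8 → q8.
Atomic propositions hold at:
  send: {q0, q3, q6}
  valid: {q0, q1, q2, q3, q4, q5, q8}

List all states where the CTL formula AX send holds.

Sat(AX send) = {s : every successor in {q0, q3, q6}} = {q0, q6}

{q0, q6}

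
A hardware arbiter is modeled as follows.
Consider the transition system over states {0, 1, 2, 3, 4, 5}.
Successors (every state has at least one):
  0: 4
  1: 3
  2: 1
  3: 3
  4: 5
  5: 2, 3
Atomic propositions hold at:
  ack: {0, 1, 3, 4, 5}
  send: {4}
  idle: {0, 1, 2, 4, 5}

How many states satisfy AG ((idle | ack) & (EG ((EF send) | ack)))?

2

Sat(idle | ack) = {0, 1, 2, 3, 4, 5}
EF send: least fixpoint, start Z0 = {4}, add states with some successor in Z. Z1 = {0, 4}; fixed.
Sat(EF send) = {0, 4}
Sat((EF send) | ack) = {0, 1, 3, 4, 5}
EG ((EF send) | ack): greatest fixpoint, start Z0 = {0, 1, 3, 4, 5}, keep only states in Sat with some successor in Z. Already a fixed point.
Sat(EG ((EF send) | ack)) = {0, 1, 3, 4, 5}
Sat((idle | ack) & (EG ((EF send) | ack))) = {0, 1, 3, 4, 5}
AG ((idle | ack) & (EG ((EF send) | ack))): greatest fixpoint, start Z0 = {0, 1, 3, 4, 5}, keep only states in Sat with every successor in Z. Z1 = {0, 1, 3, 4}; Z2 = {0, 1, 3}; Z3 = {1, 3}; fixed.
Sat(AG ((idle | ack) & (EG ((EF send) | ack)))) = {1, 3}
|Sat(AG ((idle | ack) & (EG ((EF send) | ack))))| = |{1, 3}| = 2.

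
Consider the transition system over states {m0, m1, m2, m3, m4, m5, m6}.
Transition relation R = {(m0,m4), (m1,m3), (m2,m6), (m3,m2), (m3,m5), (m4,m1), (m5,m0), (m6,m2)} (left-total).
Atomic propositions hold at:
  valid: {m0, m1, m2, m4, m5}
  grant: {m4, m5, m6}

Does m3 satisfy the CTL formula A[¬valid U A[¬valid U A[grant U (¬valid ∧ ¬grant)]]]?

Sat(¬valid) = {m3, m6}
Sat(¬grant) = {m0, m1, m2, m3}
Sat(¬valid ∧ ¬grant) = {m3}
A[grant U (¬valid ∧ ¬grant)]: least fixpoint, start Z0 = Sat((¬valid ∧ ¬grant)) = {m3}, add states in Sat(grant) with every successor in Z. Already a fixed point.
Sat(A[grant U (¬valid ∧ ¬grant)]) = {m3}
A[¬valid U A[grant U (¬valid ∧ ¬grant)]]: least fixpoint, start Z0 = Sat(A[grant U (¬valid ∧ ¬grant)]) = {m3}, add states in Sat(¬valid) with every successor in Z. Already a fixed point.
Sat(A[¬valid U A[grant U (¬valid ∧ ¬grant)]]) = {m3}
A[¬valid U A[¬valid U A[grant U (¬valid ∧ ¬grant)]]]: least fixpoint, start Z0 = Sat(A[¬valid U A[grant U (¬valid ∧ ¬grant)]]) = {m3}, add states in Sat(¬valid) with every successor in Z. Already a fixed point.
Sat(A[¬valid U A[¬valid U A[grant U (¬valid ∧ ¬grant)]]]) = {m3}
m3 ∈ Sat(A[¬valid U A[¬valid U A[grant U (¬valid ∧ ¬grant)]]]) = {m3}, so the formula holds at m3.

Yes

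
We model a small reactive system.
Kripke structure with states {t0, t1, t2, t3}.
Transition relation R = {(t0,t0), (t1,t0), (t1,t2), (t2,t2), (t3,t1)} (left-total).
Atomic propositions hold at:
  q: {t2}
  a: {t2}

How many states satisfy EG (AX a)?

1

Sat(AX a) = {s : every successor in {t2}} = {t2}
EG (AX a): greatest fixpoint, start Z0 = {t2}, keep only states in Sat with some successor in Z. Already a fixed point.
Sat(EG (AX a)) = {t2}
|Sat(EG (AX a))| = |{t2}| = 1.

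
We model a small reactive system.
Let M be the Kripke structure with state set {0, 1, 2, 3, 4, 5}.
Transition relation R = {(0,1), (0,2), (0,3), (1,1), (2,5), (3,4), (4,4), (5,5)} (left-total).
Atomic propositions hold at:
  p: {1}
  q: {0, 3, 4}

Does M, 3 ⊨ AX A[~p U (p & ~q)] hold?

Sat(~p) = {0, 2, 3, 4, 5}
Sat(~q) = {1, 2, 5}
Sat(p & ~q) = {1}
A[~p U (p & ~q)]: least fixpoint, start Z0 = Sat((p & ~q)) = {1}, add states in Sat(~p) with every successor in Z. Already a fixed point.
Sat(A[~p U (p & ~q)]) = {1}
Sat(AX A[~p U (p & ~q)]) = {s : every successor in {1}} = {1}
3 ∉ Sat(AX A[~p U (p & ~q)]) = {1}, so the formula does not hold at 3.

No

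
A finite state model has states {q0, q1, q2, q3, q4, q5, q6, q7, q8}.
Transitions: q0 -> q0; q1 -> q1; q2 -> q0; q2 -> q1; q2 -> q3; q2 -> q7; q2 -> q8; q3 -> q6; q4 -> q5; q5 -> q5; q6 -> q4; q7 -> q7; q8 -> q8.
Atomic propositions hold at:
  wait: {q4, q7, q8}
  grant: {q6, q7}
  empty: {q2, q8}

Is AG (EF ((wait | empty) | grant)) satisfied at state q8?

Yes

Sat(wait | empty) = {q2, q4, q7, q8}
Sat((wait | empty) | grant) = {q2, q4, q6, q7, q8}
EF ((wait | empty) | grant): least fixpoint, start Z0 = {q2, q4, q6, q7, q8}, add states with some successor in Z. Z1 = {q2, q3, q4, q6, q7, q8}; fixed.
Sat(EF ((wait | empty) | grant)) = {q2, q3, q4, q6, q7, q8}
AG (EF ((wait | empty) | grant)): greatest fixpoint, start Z0 = {q2, q3, q4, q6, q7, q8}, keep only states in Sat with every successor in Z. Z1 = {q3, q6, q7, q8}; Z2 = {q3, q7, q8}; Z3 = {q7, q8}; fixed.
Sat(AG (EF ((wait | empty) | grant))) = {q7, q8}
q8 ∈ Sat(AG (EF ((wait | empty) | grant))) = {q7, q8}, so the formula holds at q8.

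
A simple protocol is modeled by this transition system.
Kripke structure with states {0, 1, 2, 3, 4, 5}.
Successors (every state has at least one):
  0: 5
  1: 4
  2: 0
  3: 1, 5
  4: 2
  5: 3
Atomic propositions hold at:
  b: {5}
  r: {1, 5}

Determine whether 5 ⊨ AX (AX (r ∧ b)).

No

Sat(r ∧ b) = {5}
Sat(AX (r ∧ b)) = {s : every successor in {5}} = {0}
Sat(AX (AX (r ∧ b))) = {s : every successor in {0}} = {2}
5 ∉ Sat(AX (AX (r ∧ b))) = {2}, so the formula does not hold at 5.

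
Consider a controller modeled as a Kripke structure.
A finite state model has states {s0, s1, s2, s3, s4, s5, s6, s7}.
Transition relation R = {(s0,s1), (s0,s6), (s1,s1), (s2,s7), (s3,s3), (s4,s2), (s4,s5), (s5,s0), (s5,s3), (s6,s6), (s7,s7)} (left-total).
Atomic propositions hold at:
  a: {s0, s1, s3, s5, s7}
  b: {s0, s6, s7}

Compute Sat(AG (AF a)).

{s1, s2, s3, s7}

AF a: least fixpoint, start Z0 = {s0, s1, s3, s5, s7}, add states with every successor in Z. Z1 = {s0, s1, s2, s3, s5, s7}; Z2 = {s0, s1, s2, s3, s4, s5, s7}; fixed.
Sat(AF a) = {s0, s1, s2, s3, s4, s5, s7}
AG (AF a): greatest fixpoint, start Z0 = {s0, s1, s2, s3, s4, s5, s7}, keep only states in Sat with every successor in Z. Z1 = {s1, s2, s3, s4, s5, s7}; Z2 = {s1, s2, s3, s4, s7}; Z3 = {s1, s2, s3, s7}; fixed.
Sat(AG (AF a)) = {s1, s2, s3, s7}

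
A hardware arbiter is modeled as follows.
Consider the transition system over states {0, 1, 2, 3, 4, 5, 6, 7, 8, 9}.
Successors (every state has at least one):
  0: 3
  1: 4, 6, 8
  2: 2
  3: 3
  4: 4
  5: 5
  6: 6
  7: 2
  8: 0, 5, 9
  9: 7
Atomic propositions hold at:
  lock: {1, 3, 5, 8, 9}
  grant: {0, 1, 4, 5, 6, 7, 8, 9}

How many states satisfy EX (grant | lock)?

8

Sat(grant | lock) = {0, 1, 3, 4, 5, 6, 7, 8, 9}
Sat(EX (grant | lock)) = {s : some successor in {0, 1, 3, 4, 5, 6, 7, 8, 9}} = {0, 1, 3, 4, 5, 6, 8, 9}
|Sat(EX (grant | lock))| = |{0, 1, 3, 4, 5, 6, 8, 9}| = 8.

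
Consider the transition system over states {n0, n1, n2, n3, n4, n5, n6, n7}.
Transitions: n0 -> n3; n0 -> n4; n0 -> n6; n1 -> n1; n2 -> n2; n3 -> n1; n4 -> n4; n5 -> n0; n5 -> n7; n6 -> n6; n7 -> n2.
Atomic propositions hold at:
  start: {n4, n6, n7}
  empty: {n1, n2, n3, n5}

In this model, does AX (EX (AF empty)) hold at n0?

No

AF empty: least fixpoint, start Z0 = {n1, n2, n3, n5}, add states with every successor in Z. Z1 = {n1, n2, n3, n5, n7}; fixed.
Sat(AF empty) = {n1, n2, n3, n5, n7}
Sat(EX (AF empty)) = {s : some successor in {n1, n2, n3, n5, n7}} = {n0, n1, n2, n3, n5, n7}
Sat(AX (EX (AF empty))) = {s : every successor in {n0, n1, n2, n3, n5, n7}} = {n1, n2, n3, n5, n7}
n0 ∉ Sat(AX (EX (AF empty))) = {n1, n2, n3, n5, n7}, so the formula does not hold at n0.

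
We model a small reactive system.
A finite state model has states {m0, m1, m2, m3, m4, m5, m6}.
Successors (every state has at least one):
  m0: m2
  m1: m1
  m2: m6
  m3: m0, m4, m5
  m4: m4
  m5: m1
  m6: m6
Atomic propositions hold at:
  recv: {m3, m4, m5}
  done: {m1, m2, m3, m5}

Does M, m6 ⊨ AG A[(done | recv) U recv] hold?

No

Sat(done | recv) = {m1, m2, m3, m4, m5}
A[(done | recv) U recv]: least fixpoint, start Z0 = Sat(recv) = {m3, m4, m5}, add states in Sat(done | recv) with every successor in Z. Already a fixed point.
Sat(A[(done | recv) U recv]) = {m3, m4, m5}
AG A[(done | recv) U recv]: greatest fixpoint, start Z0 = {m3, m4, m5}, keep only states in Sat with every successor in Z. Z1 = {m4}; fixed.
Sat(AG A[(done | recv) U recv]) = {m4}
m6 ∉ Sat(AG A[(done | recv) U recv]) = {m4}, so the formula does not hold at m6.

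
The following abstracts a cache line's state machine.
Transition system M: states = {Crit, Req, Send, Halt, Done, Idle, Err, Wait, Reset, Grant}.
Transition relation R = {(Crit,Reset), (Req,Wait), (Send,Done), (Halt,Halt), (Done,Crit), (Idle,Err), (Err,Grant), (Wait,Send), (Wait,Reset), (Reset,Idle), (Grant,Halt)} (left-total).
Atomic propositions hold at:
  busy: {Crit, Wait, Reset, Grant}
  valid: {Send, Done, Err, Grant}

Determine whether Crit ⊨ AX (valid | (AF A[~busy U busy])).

Sat(~busy) = {Req, Send, Halt, Done, Idle, Err}
A[~busy U busy]: least fixpoint, start Z0 = Sat(busy) = {Crit, Wait, Reset, Grant}, add states in Sat(~busy) with every successor in Z. Z1 = {Crit, Req, Done, Err, Wait, Reset, Grant}; Z2 = {Crit, Req, Send, Done, Idle, Err, Wait, Reset, Grant}; fixed.
Sat(A[~busy U busy]) = {Crit, Req, Send, Done, Idle, Err, Wait, Reset, Grant}
AF A[~busy U busy]: least fixpoint, start Z0 = {Crit, Req, Send, Done, Idle, Err, Wait, Reset, Grant}, add states with every successor in Z. Already a fixed point.
Sat(AF A[~busy U busy]) = {Crit, Req, Send, Done, Idle, Err, Wait, Reset, Grant}
Sat(valid | (AF A[~busy U busy])) = {Crit, Req, Send, Done, Idle, Err, Wait, Reset, Grant}
Sat(AX (valid | (AF A[~busy U busy]))) = {s : every successor in {Crit, Req, Send, Done, Idle, Err, Wait, Reset, Grant}} = {Crit, Req, Send, Done, Idle, Err, Wait, Reset}
Crit ∈ Sat(AX (valid | (AF A[~busy U busy]))) = {Crit, Req, Send, Done, Idle, Err, Wait, Reset}, so the formula holds at Crit.

Yes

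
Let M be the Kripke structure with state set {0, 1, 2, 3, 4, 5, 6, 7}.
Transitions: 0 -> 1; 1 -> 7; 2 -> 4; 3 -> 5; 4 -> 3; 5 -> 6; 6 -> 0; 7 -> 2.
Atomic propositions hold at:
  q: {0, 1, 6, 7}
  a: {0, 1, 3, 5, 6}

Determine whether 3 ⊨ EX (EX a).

Yes

Sat(EX a) = {s : some successor in {0, 1, 3, 5, 6}} = {0, 3, 4, 5, 6}
Sat(EX (EX a)) = {s : some successor in {0, 3, 4, 5, 6}} = {2, 3, 4, 5, 6}
3 ∈ Sat(EX (EX a)) = {2, 3, 4, 5, 6}, so the formula holds at 3.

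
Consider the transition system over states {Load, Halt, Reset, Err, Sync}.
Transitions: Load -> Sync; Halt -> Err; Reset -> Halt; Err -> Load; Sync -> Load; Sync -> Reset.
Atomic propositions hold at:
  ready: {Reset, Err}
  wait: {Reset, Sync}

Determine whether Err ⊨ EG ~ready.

Sat(~ready) = {Load, Halt, Sync}
EG ~ready: greatest fixpoint, start Z0 = {Load, Halt, Sync}, keep only states in Sat with some successor in Z. Z1 = {Load, Sync}; fixed.
Sat(EG ~ready) = {Load, Sync}
Err ∉ Sat(EG ~ready) = {Load, Sync}, so the formula does not hold at Err.

No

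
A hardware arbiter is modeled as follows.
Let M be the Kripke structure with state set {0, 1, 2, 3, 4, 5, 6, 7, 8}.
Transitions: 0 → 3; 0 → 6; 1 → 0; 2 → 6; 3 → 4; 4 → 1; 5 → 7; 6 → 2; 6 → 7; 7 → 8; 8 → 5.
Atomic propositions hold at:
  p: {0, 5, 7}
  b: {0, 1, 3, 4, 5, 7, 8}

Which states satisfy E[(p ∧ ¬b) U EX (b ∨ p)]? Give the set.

{0, 1, 3, 4, 5, 6, 7, 8}

Sat(¬b) = {2, 6}
Sat(p ∧ ¬b) = ∅
Sat(b ∨ p) = {0, 1, 3, 4, 5, 7, 8}
Sat(EX (b ∨ p)) = {s : some successor in {0, 1, 3, 4, 5, 7, 8}} = {0, 1, 3, 4, 5, 6, 7, 8}
E[(p ∧ ¬b) U EX (b ∨ p)]: least fixpoint, start Z0 = Sat(EX (b ∨ p)) = {0, 1, 3, 4, 5, 6, 7, 8}, add states in Sat(p ∧ ¬b) with some successor in Z. Already a fixed point.
Sat(E[(p ∧ ¬b) U EX (b ∨ p)]) = {0, 1, 3, 4, 5, 6, 7, 8}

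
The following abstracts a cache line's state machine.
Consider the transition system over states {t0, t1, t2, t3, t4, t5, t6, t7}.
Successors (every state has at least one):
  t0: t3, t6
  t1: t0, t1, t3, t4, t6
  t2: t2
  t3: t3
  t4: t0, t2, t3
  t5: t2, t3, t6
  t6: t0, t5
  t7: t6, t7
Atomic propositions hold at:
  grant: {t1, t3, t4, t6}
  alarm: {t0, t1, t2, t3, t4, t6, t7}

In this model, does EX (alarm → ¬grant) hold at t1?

Yes

Sat(¬grant) = {t0, t2, t5, t7}
Sat(alarm → ¬grant) = {t0, t2, t5, t7}
Sat(EX (alarm → ¬grant)) = {s : some successor in {t0, t2, t5, t7}} = {t1, t2, t4, t5, t6, t7}
t1 ∈ Sat(EX (alarm → ¬grant)) = {t1, t2, t4, t5, t6, t7}, so the formula holds at t1.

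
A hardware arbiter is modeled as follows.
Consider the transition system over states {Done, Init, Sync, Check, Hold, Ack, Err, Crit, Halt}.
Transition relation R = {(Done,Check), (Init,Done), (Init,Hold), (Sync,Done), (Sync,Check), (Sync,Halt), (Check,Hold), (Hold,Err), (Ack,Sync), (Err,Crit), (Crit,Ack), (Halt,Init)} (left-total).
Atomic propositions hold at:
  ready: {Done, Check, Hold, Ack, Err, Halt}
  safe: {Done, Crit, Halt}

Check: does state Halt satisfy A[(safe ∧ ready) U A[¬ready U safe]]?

Yes

Sat(safe ∧ ready) = {Done, Halt}
Sat(¬ready) = {Init, Sync, Crit}
A[¬ready U safe]: least fixpoint, start Z0 = Sat(safe) = {Done, Crit, Halt}, add states in Sat(¬ready) with every successor in Z. Already a fixed point.
Sat(A[¬ready U safe]) = {Done, Crit, Halt}
A[(safe ∧ ready) U A[¬ready U safe]]: least fixpoint, start Z0 = Sat(A[¬ready U safe]) = {Done, Crit, Halt}, add states in Sat(safe ∧ ready) with every successor in Z. Already a fixed point.
Sat(A[(safe ∧ ready) U A[¬ready U safe]]) = {Done, Crit, Halt}
Halt ∈ Sat(A[(safe ∧ ready) U A[¬ready U safe]]) = {Done, Crit, Halt}, so the formula holds at Halt.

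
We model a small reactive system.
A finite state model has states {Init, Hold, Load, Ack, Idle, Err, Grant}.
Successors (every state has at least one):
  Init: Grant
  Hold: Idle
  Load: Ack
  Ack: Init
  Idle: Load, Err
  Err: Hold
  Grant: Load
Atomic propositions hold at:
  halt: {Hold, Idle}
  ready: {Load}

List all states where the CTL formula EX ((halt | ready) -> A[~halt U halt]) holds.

{Init, Hold, Load, Ack, Idle, Err}

Sat(halt | ready) = {Hold, Load, Idle}
Sat(~halt) = {Init, Load, Ack, Err, Grant}
A[~halt U halt]: least fixpoint, start Z0 = Sat(halt) = {Hold, Idle}, add states in Sat(~halt) with every successor in Z. Z1 = {Hold, Idle, Err}; fixed.
Sat(A[~halt U halt]) = {Hold, Idle, Err}
Sat((halt | ready) -> A[~halt U halt]) = {Init, Hold, Ack, Idle, Err, Grant}
Sat(EX ((halt | ready) -> A[~halt U halt])) = {s : some successor in {Init, Hold, Ack, Idle, Err, Grant}} = {Init, Hold, Load, Ack, Idle, Err}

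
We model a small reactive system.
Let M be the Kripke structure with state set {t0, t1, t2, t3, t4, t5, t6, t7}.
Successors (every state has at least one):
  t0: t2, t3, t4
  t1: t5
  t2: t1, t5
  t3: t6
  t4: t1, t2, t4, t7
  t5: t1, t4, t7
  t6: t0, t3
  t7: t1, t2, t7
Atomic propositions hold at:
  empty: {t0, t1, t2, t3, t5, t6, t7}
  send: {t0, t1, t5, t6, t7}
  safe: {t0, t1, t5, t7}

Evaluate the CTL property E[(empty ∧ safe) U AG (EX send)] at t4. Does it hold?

Sat(empty ∧ safe) = {t0, t1, t5, t7}
Sat(EX send) = {s : some successor in {t0, t1, t5, t6, t7}} = {t1, t2, t3, t4, t5, t6, t7}
AG (EX send): greatest fixpoint, start Z0 = {t1, t2, t3, t4, t5, t6, t7}, keep only states in Sat with every successor in Z. Z1 = {t1, t2, t3, t4, t5, t7}; Z2 = {t1, t2, t4, t5, t7}; fixed.
Sat(AG (EX send)) = {t1, t2, t4, t5, t7}
E[(empty ∧ safe) U AG (EX send)]: least fixpoint, start Z0 = Sat(AG (EX send)) = {t1, t2, t4, t5, t7}, add states in Sat(empty ∧ safe) with some successor in Z. Z1 = {t0, t1, t2, t4, t5, t7}; fixed.
Sat(E[(empty ∧ safe) U AG (EX send)]) = {t0, t1, t2, t4, t5, t7}
t4 ∈ Sat(E[(empty ∧ safe) U AG (EX send)]) = {t0, t1, t2, t4, t5, t7}, so the formula holds at t4.

Yes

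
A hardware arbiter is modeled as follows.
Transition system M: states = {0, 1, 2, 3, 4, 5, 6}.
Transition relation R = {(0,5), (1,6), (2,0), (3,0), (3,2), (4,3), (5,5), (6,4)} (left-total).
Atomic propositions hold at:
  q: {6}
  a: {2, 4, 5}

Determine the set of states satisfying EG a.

{5}

EG a: greatest fixpoint, start Z0 = {2, 4, 5}, keep only states in Sat with some successor in Z. Z1 = {5}; fixed.
Sat(EG a) = {5}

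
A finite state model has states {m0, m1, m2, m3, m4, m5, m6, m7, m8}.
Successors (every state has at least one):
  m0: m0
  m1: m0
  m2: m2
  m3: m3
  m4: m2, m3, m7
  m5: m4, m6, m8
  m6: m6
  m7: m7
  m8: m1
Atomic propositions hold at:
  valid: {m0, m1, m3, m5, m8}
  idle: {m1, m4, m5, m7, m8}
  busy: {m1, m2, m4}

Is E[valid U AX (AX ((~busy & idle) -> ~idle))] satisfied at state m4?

Sat(~busy) = {m0, m3, m5, m6, m7, m8}
Sat(~busy & idle) = {m5, m7, m8}
Sat(~idle) = {m0, m2, m3, m6}
Sat((~busy & idle) -> ~idle) = {m0, m1, m2, m3, m4, m6}
Sat(AX ((~busy & idle) -> ~idle)) = {s : every successor in {m0, m1, m2, m3, m4, m6}} = {m0, m1, m2, m3, m6, m8}
Sat(AX (AX ((~busy & idle) -> ~idle))) = {s : every successor in {m0, m1, m2, m3, m6, m8}} = {m0, m1, m2, m3, m6, m8}
E[valid U AX (AX ((~busy & idle) -> ~idle))]: least fixpoint, start Z0 = Sat(AX (AX ((~busy & idle) -> ~idle))) = {m0, m1, m2, m3, m6, m8}, add states in Sat(valid) with some successor in Z. Z1 = {m0, m1, m2, m3, m5, m6, m8}; fixed.
Sat(E[valid U AX (AX ((~busy & idle) -> ~idle))]) = {m0, m1, m2, m3, m5, m6, m8}
m4 ∉ Sat(E[valid U AX (AX ((~busy & idle) -> ~idle))]) = {m0, m1, m2, m3, m5, m6, m8}, so the formula does not hold at m4.

No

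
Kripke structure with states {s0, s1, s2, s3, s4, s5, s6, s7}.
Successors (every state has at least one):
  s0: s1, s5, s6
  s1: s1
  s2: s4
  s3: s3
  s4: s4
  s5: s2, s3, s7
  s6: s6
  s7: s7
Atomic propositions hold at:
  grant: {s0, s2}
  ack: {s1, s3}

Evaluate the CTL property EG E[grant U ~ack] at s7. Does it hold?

Sat(~ack) = {s0, s2, s4, s5, s6, s7}
E[grant U ~ack]: least fixpoint, start Z0 = Sat(~ack) = {s0, s2, s4, s5, s6, s7}, add states in Sat(grant) with some successor in Z. Already a fixed point.
Sat(E[grant U ~ack]) = {s0, s2, s4, s5, s6, s7}
EG E[grant U ~ack]: greatest fixpoint, start Z0 = {s0, s2, s4, s5, s6, s7}, keep only states in Sat with some successor in Z. Already a fixed point.
Sat(EG E[grant U ~ack]) = {s0, s2, s4, s5, s6, s7}
s7 ∈ Sat(EG E[grant U ~ack]) = {s0, s2, s4, s5, s6, s7}, so the formula holds at s7.

Yes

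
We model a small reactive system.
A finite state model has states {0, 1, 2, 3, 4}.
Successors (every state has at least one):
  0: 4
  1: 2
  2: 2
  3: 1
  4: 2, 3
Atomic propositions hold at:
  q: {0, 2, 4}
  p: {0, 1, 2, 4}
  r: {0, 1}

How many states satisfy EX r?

Sat(EX r) = {s : some successor in {0, 1}} = {3}
|Sat(EX r)| = |{3}| = 1.

1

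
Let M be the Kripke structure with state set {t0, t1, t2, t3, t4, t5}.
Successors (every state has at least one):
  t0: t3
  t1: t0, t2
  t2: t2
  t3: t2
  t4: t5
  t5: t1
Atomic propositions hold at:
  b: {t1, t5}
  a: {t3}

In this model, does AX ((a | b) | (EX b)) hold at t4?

Sat(a | b) = {t1, t3, t5}
Sat(EX b) = {s : some successor in {t1, t5}} = {t4, t5}
Sat((a | b) | (EX b)) = {t1, t3, t4, t5}
Sat(AX ((a | b) | (EX b))) = {s : every successor in {t1, t3, t4, t5}} = {t0, t4, t5}
t4 ∈ Sat(AX ((a | b) | (EX b))) = {t0, t4, t5}, so the formula holds at t4.

Yes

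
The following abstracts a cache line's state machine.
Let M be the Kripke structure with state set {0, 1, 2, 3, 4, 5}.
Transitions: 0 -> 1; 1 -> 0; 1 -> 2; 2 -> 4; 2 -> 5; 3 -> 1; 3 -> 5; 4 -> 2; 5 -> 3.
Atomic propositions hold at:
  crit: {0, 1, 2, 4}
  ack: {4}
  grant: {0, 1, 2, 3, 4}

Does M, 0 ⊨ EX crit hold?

Sat(EX crit) = {s : some successor in {0, 1, 2, 4}} = {0, 1, 2, 3, 4}
0 ∈ Sat(EX crit) = {0, 1, 2, 3, 4}, so the formula holds at 0.

Yes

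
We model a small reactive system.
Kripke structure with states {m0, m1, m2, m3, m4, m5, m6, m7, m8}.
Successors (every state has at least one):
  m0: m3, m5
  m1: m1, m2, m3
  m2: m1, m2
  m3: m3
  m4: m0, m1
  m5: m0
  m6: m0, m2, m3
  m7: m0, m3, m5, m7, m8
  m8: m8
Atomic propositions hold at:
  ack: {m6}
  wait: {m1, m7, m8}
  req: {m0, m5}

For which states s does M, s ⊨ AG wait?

AG wait: greatest fixpoint, start Z0 = {m1, m7, m8}, keep only states in Sat with every successor in Z. Z1 = {m8}; fixed.
Sat(AG wait) = {m8}

{m8}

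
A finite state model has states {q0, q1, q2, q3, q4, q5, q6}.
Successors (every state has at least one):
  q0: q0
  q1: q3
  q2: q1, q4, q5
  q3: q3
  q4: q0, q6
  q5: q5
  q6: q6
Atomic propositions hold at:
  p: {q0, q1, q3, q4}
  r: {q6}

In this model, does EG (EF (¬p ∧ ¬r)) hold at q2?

Yes

Sat(¬p) = {q2, q5, q6}
Sat(¬r) = {q0, q1, q2, q3, q4, q5}
Sat(¬p ∧ ¬r) = {q2, q5}
EF (¬p ∧ ¬r): least fixpoint, start Z0 = {q2, q5}, add states with some successor in Z. Already a fixed point.
Sat(EF (¬p ∧ ¬r)) = {q2, q5}
EG (EF (¬p ∧ ¬r)): greatest fixpoint, start Z0 = {q2, q5}, keep only states in Sat with some successor in Z. Already a fixed point.
Sat(EG (EF (¬p ∧ ¬r))) = {q2, q5}
q2 ∈ Sat(EG (EF (¬p ∧ ¬r))) = {q2, q5}, so the formula holds at q2.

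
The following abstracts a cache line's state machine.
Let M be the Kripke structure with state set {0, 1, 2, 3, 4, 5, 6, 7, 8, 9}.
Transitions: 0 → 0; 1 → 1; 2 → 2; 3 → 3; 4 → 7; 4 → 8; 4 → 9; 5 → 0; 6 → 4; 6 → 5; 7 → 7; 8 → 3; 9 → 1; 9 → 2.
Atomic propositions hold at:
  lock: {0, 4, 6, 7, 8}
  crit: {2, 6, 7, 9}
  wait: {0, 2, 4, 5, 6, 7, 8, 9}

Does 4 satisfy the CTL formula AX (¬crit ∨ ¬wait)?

No

Sat(¬crit) = {0, 1, 3, 4, 5, 8}
Sat(¬wait) = {1, 3}
Sat(¬crit ∨ ¬wait) = {0, 1, 3, 4, 5, 8}
Sat(AX (¬crit ∨ ¬wait)) = {s : every successor in {0, 1, 3, 4, 5, 8}} = {0, 1, 3, 5, 6, 8}
4 ∉ Sat(AX (¬crit ∨ ¬wait)) = {0, 1, 3, 5, 6, 8}, so the formula does not hold at 4.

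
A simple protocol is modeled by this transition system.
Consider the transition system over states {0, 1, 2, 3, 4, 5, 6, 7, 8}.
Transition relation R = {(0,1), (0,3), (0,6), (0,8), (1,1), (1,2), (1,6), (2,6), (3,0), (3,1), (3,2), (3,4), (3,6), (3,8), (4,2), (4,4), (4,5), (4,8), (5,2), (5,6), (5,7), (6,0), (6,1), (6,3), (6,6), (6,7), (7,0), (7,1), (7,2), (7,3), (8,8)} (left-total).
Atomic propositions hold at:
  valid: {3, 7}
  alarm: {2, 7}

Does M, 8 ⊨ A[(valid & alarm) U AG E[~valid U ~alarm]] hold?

Sat(valid & alarm) = {7}
Sat(~valid) = {0, 1, 2, 4, 5, 6, 8}
Sat(~alarm) = {0, 1, 3, 4, 5, 6, 8}
E[~valid U ~alarm]: least fixpoint, start Z0 = Sat(~alarm) = {0, 1, 3, 4, 5, 6, 8}, add states in Sat(~valid) with some successor in Z. Z1 = {0, 1, 2, 3, 4, 5, 6, 8}; fixed.
Sat(E[~valid U ~alarm]) = {0, 1, 2, 3, 4, 5, 6, 8}
AG E[~valid U ~alarm]: greatest fixpoint, start Z0 = {0, 1, 2, 3, 4, 5, 6, 8}, keep only states in Sat with every successor in Z. Z1 = {0, 1, 2, 3, 4, 8}; Z2 = {8}; fixed.
Sat(AG E[~valid U ~alarm]) = {8}
A[(valid & alarm) U AG E[~valid U ~alarm]]: least fixpoint, start Z0 = Sat(AG E[~valid U ~alarm]) = {8}, add states in Sat(valid & alarm) with every successor in Z. Already a fixed point.
Sat(A[(valid & alarm) U AG E[~valid U ~alarm]]) = {8}
8 ∈ Sat(A[(valid & alarm) U AG E[~valid U ~alarm]]) = {8}, so the formula holds at 8.

Yes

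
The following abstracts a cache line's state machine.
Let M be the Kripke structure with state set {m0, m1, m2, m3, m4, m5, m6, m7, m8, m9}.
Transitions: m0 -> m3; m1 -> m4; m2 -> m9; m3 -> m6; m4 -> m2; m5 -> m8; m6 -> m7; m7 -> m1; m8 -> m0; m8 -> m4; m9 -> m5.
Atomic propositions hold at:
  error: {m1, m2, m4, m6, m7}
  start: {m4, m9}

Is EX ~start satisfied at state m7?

Sat(~start) = {m0, m1, m2, m3, m5, m6, m7, m8}
Sat(EX ~start) = {s : some successor in {m0, m1, m2, m3, m5, m6, m7, m8}} = {m0, m3, m4, m5, m6, m7, m8, m9}
m7 ∈ Sat(EX ~start) = {m0, m3, m4, m5, m6, m7, m8, m9}, so the formula holds at m7.

Yes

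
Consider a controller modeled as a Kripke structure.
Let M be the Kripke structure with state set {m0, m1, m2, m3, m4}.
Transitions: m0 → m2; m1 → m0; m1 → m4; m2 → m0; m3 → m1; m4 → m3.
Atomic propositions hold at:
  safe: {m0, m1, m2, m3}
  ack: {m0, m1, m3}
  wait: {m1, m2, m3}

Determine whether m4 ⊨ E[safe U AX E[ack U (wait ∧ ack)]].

Yes

Sat(wait ∧ ack) = {m1, m3}
E[ack U (wait ∧ ack)]: least fixpoint, start Z0 = Sat((wait ∧ ack)) = {m1, m3}, add states in Sat(ack) with some successor in Z. Already a fixed point.
Sat(E[ack U (wait ∧ ack)]) = {m1, m3}
Sat(AX E[ack U (wait ∧ ack)]) = {s : every successor in {m1, m3}} = {m3, m4}
E[safe U AX E[ack U (wait ∧ ack)]]: least fixpoint, start Z0 = Sat(AX E[ack U (wait ∧ ack)]) = {m3, m4}, add states in Sat(safe) with some successor in Z. Z1 = {m1, m3, m4}; fixed.
Sat(E[safe U AX E[ack U (wait ∧ ack)]]) = {m1, m3, m4}
m4 ∈ Sat(E[safe U AX E[ack U (wait ∧ ack)]]) = {m1, m3, m4}, so the formula holds at m4.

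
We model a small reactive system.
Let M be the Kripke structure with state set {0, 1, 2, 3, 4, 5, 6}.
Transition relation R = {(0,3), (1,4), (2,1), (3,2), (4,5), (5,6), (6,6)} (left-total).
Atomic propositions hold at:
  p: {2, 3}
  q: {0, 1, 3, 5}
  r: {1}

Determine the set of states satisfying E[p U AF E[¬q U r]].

{0, 1, 2, 3}

Sat(¬q) = {2, 4, 6}
E[¬q U r]: least fixpoint, start Z0 = Sat(r) = {1}, add states in Sat(¬q) with some successor in Z. Z1 = {1, 2}; fixed.
Sat(E[¬q U r]) = {1, 2}
AF E[¬q U r]: least fixpoint, start Z0 = {1, 2}, add states with every successor in Z. Z1 = {1, 2, 3}; Z2 = {0, 1, 2, 3}; fixed.
Sat(AF E[¬q U r]) = {0, 1, 2, 3}
E[p U AF E[¬q U r]]: least fixpoint, start Z0 = Sat(AF E[¬q U r]) = {0, 1, 2, 3}, add states in Sat(p) with some successor in Z. Already a fixed point.
Sat(E[p U AF E[¬q U r]]) = {0, 1, 2, 3}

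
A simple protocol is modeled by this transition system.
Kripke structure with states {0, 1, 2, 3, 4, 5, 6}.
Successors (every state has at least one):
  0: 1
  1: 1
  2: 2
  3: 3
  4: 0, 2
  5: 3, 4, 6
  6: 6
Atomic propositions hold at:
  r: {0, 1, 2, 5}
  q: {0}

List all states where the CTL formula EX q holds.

{4}

Sat(EX q) = {s : some successor in {0}} = {4}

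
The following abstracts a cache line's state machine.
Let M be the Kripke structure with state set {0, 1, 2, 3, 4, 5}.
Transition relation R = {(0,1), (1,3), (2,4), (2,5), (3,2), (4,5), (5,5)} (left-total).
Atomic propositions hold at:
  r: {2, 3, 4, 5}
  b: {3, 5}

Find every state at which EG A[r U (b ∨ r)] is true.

Sat(b ∨ r) = {2, 3, 4, 5}
A[r U (b ∨ r)]: least fixpoint, start Z0 = Sat((b ∨ r)) = {2, 3, 4, 5}, add states in Sat(r) with every successor in Z. Already a fixed point.
Sat(A[r U (b ∨ r)]) = {2, 3, 4, 5}
EG A[r U (b ∨ r)]: greatest fixpoint, start Z0 = {2, 3, 4, 5}, keep only states in Sat with some successor in Z. Already a fixed point.
Sat(EG A[r U (b ∨ r)]) = {2, 3, 4, 5}

{2, 3, 4, 5}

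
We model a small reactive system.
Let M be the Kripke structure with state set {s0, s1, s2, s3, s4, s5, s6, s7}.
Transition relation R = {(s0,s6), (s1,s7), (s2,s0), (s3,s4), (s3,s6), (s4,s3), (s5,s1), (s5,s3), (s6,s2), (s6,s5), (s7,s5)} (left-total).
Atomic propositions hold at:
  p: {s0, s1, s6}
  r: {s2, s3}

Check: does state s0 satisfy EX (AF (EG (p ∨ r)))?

Yes

Sat(p ∨ r) = {s0, s1, s2, s3, s6}
EG (p ∨ r): greatest fixpoint, start Z0 = {s0, s1, s2, s3, s6}, keep only states in Sat with some successor in Z. Z1 = {s0, s2, s3, s6}; fixed.
Sat(EG (p ∨ r)) = {s0, s2, s3, s6}
AF (EG (p ∨ r)): least fixpoint, start Z0 = {s0, s2, s3, s6}, add states with every successor in Z. Z1 = {s0, s2, s3, s4, s6}; fixed.
Sat(AF (EG (p ∨ r))) = {s0, s2, s3, s4, s6}
Sat(EX (AF (EG (p ∨ r)))) = {s : some successor in {s0, s2, s3, s4, s6}} = {s0, s2, s3, s4, s5, s6}
s0 ∈ Sat(EX (AF (EG (p ∨ r)))) = {s0, s2, s3, s4, s5, s6}, so the formula holds at s0.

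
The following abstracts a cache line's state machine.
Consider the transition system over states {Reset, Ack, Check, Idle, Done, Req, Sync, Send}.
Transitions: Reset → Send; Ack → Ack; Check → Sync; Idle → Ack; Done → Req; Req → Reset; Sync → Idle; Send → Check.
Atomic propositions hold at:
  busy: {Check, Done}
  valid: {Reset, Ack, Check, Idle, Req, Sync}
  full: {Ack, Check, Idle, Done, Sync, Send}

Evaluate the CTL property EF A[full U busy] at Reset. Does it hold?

A[full U busy]: least fixpoint, start Z0 = Sat(busy) = {Check, Done}, add states in Sat(full) with every successor in Z. Z1 = {Check, Done, Send}; fixed.
Sat(A[full U busy]) = {Check, Done, Send}
EF A[full U busy]: least fixpoint, start Z0 = {Check, Done, Send}, add states with some successor in Z. Z1 = {Reset, Check, Done, Send}; Z2 = {Reset, Check, Done, Req, Send}; fixed.
Sat(EF A[full U busy]) = {Reset, Check, Done, Req, Send}
Reset ∈ Sat(EF A[full U busy]) = {Reset, Check, Done, Req, Send}, so the formula holds at Reset.

Yes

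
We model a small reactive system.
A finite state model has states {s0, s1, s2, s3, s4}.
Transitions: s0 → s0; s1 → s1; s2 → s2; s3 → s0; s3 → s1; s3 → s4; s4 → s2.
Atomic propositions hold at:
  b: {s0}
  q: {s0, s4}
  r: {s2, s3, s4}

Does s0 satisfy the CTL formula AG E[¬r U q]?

Yes

Sat(¬r) = {s0, s1}
E[¬r U q]: least fixpoint, start Z0 = Sat(q) = {s0, s4}, add states in Sat(¬r) with some successor in Z. Already a fixed point.
Sat(E[¬r U q]) = {s0, s4}
AG E[¬r U q]: greatest fixpoint, start Z0 = {s0, s4}, keep only states in Sat with every successor in Z. Z1 = {s0}; fixed.
Sat(AG E[¬r U q]) = {s0}
s0 ∈ Sat(AG E[¬r U q]) = {s0}, so the formula holds at s0.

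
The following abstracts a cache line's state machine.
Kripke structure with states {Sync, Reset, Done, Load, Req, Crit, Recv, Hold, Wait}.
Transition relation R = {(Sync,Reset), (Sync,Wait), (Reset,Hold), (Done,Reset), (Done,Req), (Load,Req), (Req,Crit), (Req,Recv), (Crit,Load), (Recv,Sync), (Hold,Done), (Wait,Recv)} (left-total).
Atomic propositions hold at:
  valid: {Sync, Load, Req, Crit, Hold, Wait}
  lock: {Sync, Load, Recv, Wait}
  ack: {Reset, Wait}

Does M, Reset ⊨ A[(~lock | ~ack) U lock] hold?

No

Sat(~lock) = {Reset, Done, Req, Crit, Hold}
Sat(~ack) = {Sync, Done, Load, Req, Crit, Recv, Hold}
Sat(~lock | ~ack) = {Sync, Reset, Done, Load, Req, Crit, Recv, Hold}
A[(~lock | ~ack) U lock]: least fixpoint, start Z0 = Sat(lock) = {Sync, Load, Recv, Wait}, add states in Sat(~lock | ~ack) with every successor in Z. Z1 = {Sync, Load, Crit, Recv, Wait}; Z2 = {Sync, Load, Req, Crit, Recv, Wait}; fixed.
Sat(A[(~lock | ~ack) U lock]) = {Sync, Load, Req, Crit, Recv, Wait}
Reset ∉ Sat(A[(~lock | ~ack) U lock]) = {Sync, Load, Req, Crit, Recv, Wait}, so the formula does not hold at Reset.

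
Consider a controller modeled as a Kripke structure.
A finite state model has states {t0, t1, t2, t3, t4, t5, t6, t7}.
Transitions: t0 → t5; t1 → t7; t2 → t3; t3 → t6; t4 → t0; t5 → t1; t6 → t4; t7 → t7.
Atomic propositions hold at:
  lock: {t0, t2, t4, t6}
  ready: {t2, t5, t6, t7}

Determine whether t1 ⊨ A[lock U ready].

A[lock U ready]: least fixpoint, start Z0 = Sat(ready) = {t2, t5, t6, t7}, add states in Sat(lock) with every successor in Z. Z1 = {t0, t2, t5, t6, t7}; Z2 = {t0, t2, t4, t5, t6, t7}; fixed.
Sat(A[lock U ready]) = {t0, t2, t4, t5, t6, t7}
t1 ∉ Sat(A[lock U ready]) = {t0, t2, t4, t5, t6, t7}, so the formula does not hold at t1.

No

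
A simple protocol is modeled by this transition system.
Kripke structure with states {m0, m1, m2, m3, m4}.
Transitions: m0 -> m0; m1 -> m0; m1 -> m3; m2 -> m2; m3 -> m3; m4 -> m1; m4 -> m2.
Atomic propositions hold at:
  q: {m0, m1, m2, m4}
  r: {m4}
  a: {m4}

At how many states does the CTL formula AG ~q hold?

1

Sat(~q) = {m3}
AG ~q: greatest fixpoint, start Z0 = {m3}, keep only states in Sat with every successor in Z. Already a fixed point.
Sat(AG ~q) = {m3}
|Sat(AG ~q)| = |{m3}| = 1.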